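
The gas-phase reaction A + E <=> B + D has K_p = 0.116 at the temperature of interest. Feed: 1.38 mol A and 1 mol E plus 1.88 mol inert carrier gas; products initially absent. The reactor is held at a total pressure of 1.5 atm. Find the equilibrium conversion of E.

X = 0.297

Take 1 mol E as basis and let X be its fractional conversion, so ξ = X.
At extent ξ: n_A = 1.38 − X; n_E = 1 − X; n_B = X; n_D = X; n_I = 1.88 (inert).
n_T stays at 4.26 (no change in mole number).
y_i = n_i/n_T, p_i = y_i·P. K_p = p_B p_D / (p_A p_E).
This yields a degree-2 equation in X; solving on (0,1), X = 0.297.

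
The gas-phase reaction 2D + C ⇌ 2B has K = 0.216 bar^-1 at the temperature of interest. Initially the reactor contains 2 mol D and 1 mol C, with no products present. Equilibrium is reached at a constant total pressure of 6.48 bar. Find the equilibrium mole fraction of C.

y_C = 0.240

Take 2 mol D as basis and let X be its fractional conversion, so ξ = X.
Moles: n_D = 2 − 2X; n_C = 1 − X; n_B = 2X.
Summing: n_T = 3 − X.
Mole fractions y_i = n_i/n_T; K = p_B^2 / (p_D^2 p_C) with p_i = y_i·P.
Setting this equal to 0.216 bar^-1 and taking the physical root (0 < X < 1) gives X = 0.367.
Then n_C = 0.633, n_T = 2.63, so y_C = 0.240.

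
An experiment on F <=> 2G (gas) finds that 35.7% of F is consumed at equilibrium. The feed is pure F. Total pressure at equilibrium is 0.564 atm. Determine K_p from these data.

Take 1 mol F as basis and let X be its fractional conversion, so ξ = X.
Moles: n_F = 1 − X; n_G = 2X.
n_T = Σnᵢ = 1 + X.
At X = 0.357: n_F = 0.643, n_G = 0.714, n_T = 1.36.
p_i = (n_i/n_T)·P. K_p = p_G^2 / (p_F) = 0.33 atm.

K_p = 0.33 atm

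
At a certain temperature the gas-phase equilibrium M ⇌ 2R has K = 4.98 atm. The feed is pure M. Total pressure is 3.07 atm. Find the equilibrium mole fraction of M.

y_M = 0.301

Take 1 mol M as basis and let X be its fractional conversion, so ξ = X.
Species balance: n_M = 1 − X; n_R = 2X.
Total moles n_T = 1 + X.
y_i = n_i/n_T, p_i = y_i·P. K = p_R^2 / (p_M).
Substituting and setting equal to 4.98 atm gives a polynomial in X; the root in (0,1) is X = 0.537.
Then n_M = 0.463, n_T = 1.54, so y_M = 0.301.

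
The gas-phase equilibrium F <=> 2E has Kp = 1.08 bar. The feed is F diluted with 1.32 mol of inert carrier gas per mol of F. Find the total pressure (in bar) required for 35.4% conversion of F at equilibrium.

P = 3.72 bar

Basis: 1 mol F initially; let X = conversion of F. Extent ξ = X.
Species balance: n_F = 1 − X; n_E = 2X; n_I = 1.32 (inert).
Summing: n_T = 2.32 + X.
Kp = p_E^2 / (p_F) with p_i = (n_i/n_T)·P.
At X = 0.354: the mole-fraction product g(X) = Π y_i^ν_i = 0.2902. Since Kp = g(X)·P^{1}, P = (Kp/g)^(1/1) = (1.08/0.2902)^(1/1) = 3.72 bar.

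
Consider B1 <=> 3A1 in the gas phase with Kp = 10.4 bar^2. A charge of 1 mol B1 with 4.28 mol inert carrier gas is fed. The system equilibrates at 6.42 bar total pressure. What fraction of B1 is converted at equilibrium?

X = 0.554

Basis: 1 mol B1 initially; let X = conversion of B1. Extent ξ = X.
At extent ξ: n_B1 = 1 − X; n_A1 = 3X; n_I = 4.28 (inert).
Total moles n_T = 5.28 + 2X.
y_i = n_i/n_T, p_i = y_i·P. Kp = p_A1^3 / (p_B1).
Substituting and setting equal to 10.4 bar^2 gives a polynomial in X; the root in (0,1) is X = 0.554.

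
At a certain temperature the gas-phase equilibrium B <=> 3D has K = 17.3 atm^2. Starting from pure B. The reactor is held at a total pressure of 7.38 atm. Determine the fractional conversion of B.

Basis: 1 mol B initially; let X = conversion of B. Extent ξ = X.
At extent ξ: n_B = 1 − X; n_D = 3X.
Summing: n_T = 1 + 2X.
y_i = n_i/n_T, p_i = y_i·P. K = p_D^3 / (p_B).
This yields a degree-3 equation in X; solving on (0,1), X = 0.273.

X = 0.273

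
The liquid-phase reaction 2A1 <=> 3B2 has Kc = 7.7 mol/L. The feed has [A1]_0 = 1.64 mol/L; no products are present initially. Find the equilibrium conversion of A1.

Let X = conversion of A1; extent ξ = 1.64X/2 mol/L.
Concentrations: [A1] = 1.64 − 1.64X; [B2] = 2.46X.
Kc = [B2]^3 / ([A1]^2).
Equating to 7.7 mol/L: the physical root is X = 0.603.

X = 0.603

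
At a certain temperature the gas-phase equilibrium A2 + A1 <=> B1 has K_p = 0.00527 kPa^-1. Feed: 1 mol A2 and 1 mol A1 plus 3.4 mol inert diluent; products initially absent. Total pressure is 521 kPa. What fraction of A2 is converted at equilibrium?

Basis: 1 mol A2 initially; let X = conversion of A2. Extent ξ = X.
At extent ξ: n_A2 = 1 − X; n_A1 = 1 − X; n_B1 = X; n_I = 3.4 (inert).
Total moles n_T = 5.4 − X.
With p_i = (n_i/n_T)P, K_p = p_B1 / (p_A2 p_A1).
Setting this equal to 0.00527 kPa^-1 and taking the physical root (0 < X < 1) gives X = 0.279.

X = 0.279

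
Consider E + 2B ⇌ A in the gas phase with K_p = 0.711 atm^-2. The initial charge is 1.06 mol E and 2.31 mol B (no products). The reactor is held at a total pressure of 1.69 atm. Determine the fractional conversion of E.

Basis: 1.06 mol E initially; let X = conversion of E. Extent ξ = 1.06X.
At extent ξ: n_E = 1.06 − 1.06X; n_B = 2.31 − 2.12X; n_A = 1.06X.
Total moles n_T = 3.37 − 2.12X.
Mole fractions y_i = n_i/n_T; K_p = p_A / (p_E p_B^2) with p_i = y_i·P.
Substituting and setting equal to 0.711 atm^-2 gives a polynomial in X; the root in (0,1) is X = 0.404.

X = 0.404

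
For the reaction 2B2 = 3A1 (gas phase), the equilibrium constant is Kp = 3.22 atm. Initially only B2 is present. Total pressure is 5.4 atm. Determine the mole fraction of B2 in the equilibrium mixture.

Let X = conversion of B2 (basis 1 mol B2); extent of reaction ξ = 0.5X.
Mole table: n_B2 = 1 − X; n_A1 = 1.5X.
Total moles n_T = 1 + 0.5X.
y_i = n_i/n_T, p_i = y_i·P. Kp = p_A1^3 / (p_B2^2).
Setting this equal to 3.22 atm and taking the physical root (0 < X < 1) gives X = 0.417.
Then n_B2 = 0.583, n_T = 1.21, so y_B2 = 0.482.

y_B2 = 0.482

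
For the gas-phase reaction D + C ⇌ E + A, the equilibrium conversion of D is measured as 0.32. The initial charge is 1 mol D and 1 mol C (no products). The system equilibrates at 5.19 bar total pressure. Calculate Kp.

Kp = 0.221

Take 1 mol D as basis and let X be its fractional conversion, so ξ = X.
Species balance: n_D = 1 − X; n_C = 1 − X; n_E = X; n_A = X.
Since Δν = 0, n_T = 2 throughout.
At X = 0.32: n_D = 0.68, n_C = 0.68, n_E = 0.32, n_A = 0.32, n_T = 2.
p_i = (n_i/n_T)·P. Kp = p_E p_A / (p_D p_C) = 0.221.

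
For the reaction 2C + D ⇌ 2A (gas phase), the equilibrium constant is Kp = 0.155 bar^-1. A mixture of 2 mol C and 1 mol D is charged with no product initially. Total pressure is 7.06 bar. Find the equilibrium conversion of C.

X = 0.342

Basis: 2 mol C initially; let X = conversion of C. Extent ξ = X.
Mole table: n_C = 2 − 2X; n_D = 1 − X; n_A = 2X.
Total moles n_T = 3 − X.
y_i = n_i/n_T, p_i = y_i·P. Kp = p_A^2 / (p_C^2 p_D).
Equating to 0.155 bar^-1 and solving on 0 < X < 1: X = 0.342.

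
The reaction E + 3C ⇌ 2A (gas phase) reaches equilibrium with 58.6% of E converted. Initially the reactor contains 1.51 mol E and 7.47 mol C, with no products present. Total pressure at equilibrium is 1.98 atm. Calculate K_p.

K_p = 0.595 atm^-2

Basis: 1.51 mol E initially; let X = conversion of E. Extent ξ = 1.51X.
Moles: n_E = 1.51 − 1.51X; n_C = 7.47 − 4.53X; n_A = 3.02X.
Summing: n_T = 8.98 − 3.02X.
At X = 0.586: n_E = 0.625, n_C = 4.82, n_A = 1.77, n_T = 7.21.
p_i = (n_i/n_T)·P. K_p = p_A^2 / (p_E p_C^3) = 0.595 atm^-2.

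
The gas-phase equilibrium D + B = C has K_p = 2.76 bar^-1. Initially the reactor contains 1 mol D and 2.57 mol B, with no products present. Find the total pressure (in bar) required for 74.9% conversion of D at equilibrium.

Take 1 mol D as basis and let X be its fractional conversion, so ξ = X.
Species balance: n_D = 1 − X; n_B = 2.57 − X; n_C = X.
n_T = Σnᵢ = 3.57 − X.
K_p = p_C / (p_D p_B) with p_i = (n_i/n_T)·P.
At X = 0.749: the mole-fraction product g(X) = Π y_i^ν_i = 4.623. Since K_p = g(X)·P^{-1}, P = (g/K_p)^(1/1) = (4.623/2.76)^(1/1) = 1.67 bar.

P = 1.67 bar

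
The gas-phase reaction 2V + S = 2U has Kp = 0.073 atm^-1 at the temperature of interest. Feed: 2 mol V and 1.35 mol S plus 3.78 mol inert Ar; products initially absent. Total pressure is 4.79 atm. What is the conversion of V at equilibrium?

Basis: 2 mol V initially; let X = conversion of V. Extent ξ = X.
Moles: n_V = 2 − 2X; n_S = 1.35 − X; n_U = 2X; n_I = 3.78 (inert).
n_T = Σnᵢ = 7.13 − X.
With p_i = (n_i/n_T)P, Kp = p_U^2 / (p_V^2 p_S).
Substituting and setting equal to 0.073 atm^-1 gives a polynomial in X; the root in (0,1) is X = 0.194.

X = 0.194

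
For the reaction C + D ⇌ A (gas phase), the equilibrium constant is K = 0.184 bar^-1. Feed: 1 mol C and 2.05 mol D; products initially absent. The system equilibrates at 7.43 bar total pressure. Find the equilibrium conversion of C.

Let X = conversion of C (basis 1 mol C); extent of reaction ξ = X.
Mole table: n_C = 1 − X; n_D = 2.05 − X; n_A = X.
Total moles n_T = 3.05 − X.
With p_i = (n_i/n_T)P, K = p_A / (p_C p_D).
Equating to 0.184 bar^-1 and solving on 0 < X < 1: X = 0.457.

X = 0.457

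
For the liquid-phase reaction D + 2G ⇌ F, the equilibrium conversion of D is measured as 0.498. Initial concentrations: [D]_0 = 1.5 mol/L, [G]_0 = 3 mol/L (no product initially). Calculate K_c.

Let X = conversion of D.
Concentrations: [D] = 1.5 − 1.5X; [G] = 3 − 3X; [F] = 1.5X.
At X = 0.498: [D] = 0.753, [G] = 1.51, [F] = 0.747.
K_c = [F] / ([D] [G]^2) = 0.437 (mol/L)^-2.

K_c = 0.437 (mol/L)^-2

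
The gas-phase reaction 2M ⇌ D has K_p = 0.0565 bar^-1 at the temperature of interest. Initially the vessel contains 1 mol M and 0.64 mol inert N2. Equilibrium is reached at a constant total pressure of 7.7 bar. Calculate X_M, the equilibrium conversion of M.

Let X = conversion of M (basis 1 mol M); extent of reaction ξ = 0.5X.
Moles: n_M = 1 − X; n_D = 0.5X; n_I = 0.64 (inert).
Summing: n_T = 1.64 − 0.5X.
With p_i = (n_i/n_T)P, K_p = p_D / (p_M^2).
Equating to 0.0565 bar^-1 and solving on 0 < X < 1: X = 0.292.

X = 0.292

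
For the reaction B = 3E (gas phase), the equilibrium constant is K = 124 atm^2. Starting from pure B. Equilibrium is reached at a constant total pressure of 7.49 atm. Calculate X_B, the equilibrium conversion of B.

X = 0.546

Let X = conversion of B (basis 1 mol B); extent of reaction ξ = X.
At extent ξ: n_B = 1 − X; n_E = 3X.
Summing: n_T = 1 + 2X.
y_i = n_i/n_T, p_i = y_i·P. K = p_E^3 / (p_B).
This yields a degree-3 equation in X; solving on (0,1), X = 0.546.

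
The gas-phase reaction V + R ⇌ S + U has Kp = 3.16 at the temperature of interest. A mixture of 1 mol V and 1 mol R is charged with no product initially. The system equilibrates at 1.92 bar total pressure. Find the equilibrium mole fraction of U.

Basis: 1 mol V initially; let X = conversion of V. Extent ξ = X.
Mole table: n_V = 1 − X; n_R = 1 − X; n_S = X; n_U = X.
Total moles n_T = 2 (Δν = 0, constant).
Mole fractions y_i = n_i/n_T; Kp = p_S p_U / (p_V p_R) with p_i = y_i·P.
Equating to 3.16 and solving on 0 < X < 1: X = 0.640.
Then n_U = 0.64, n_T = 2, so y_U = 0.320.

y_U = 0.320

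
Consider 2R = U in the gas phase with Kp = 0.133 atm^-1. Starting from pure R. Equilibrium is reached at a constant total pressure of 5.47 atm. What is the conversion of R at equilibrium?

X = 0.494

Let X = conversion of R (basis 1 mol R); extent of reaction ξ = 0.5X.
Species balance: n_R = 1 − X; n_U = 0.5X.
n_T = Σnᵢ = 1 − 0.5X.
With p_i = (n_i/n_T)P, Kp = p_U / (p_R^2).
Equating to 0.133 atm^-1 and solving on 0 < X < 1: X = 0.494.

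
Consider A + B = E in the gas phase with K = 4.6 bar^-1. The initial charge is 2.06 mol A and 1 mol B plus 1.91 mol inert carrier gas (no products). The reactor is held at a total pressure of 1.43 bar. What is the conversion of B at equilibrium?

Take 1 mol B as basis and let X be its fractional conversion, so ξ = X.
Mole table: n_A = 2.06 − X; n_B = 1 − X; n_E = X; n_I = 1.91 (inert).
n_T = Σnᵢ = 4.97 − X.
With p_i = (n_i/n_T)P, K = p_E / (p_A p_B).
Setting this equal to 4.6 bar^-1 and taking the physical root (0 < X < 1) gives X = 0.679.

X = 0.679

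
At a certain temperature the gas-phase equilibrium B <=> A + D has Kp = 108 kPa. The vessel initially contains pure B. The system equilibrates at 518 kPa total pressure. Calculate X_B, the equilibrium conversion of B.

X = 0.415

Let X = conversion of B (basis 1 mol B); extent of reaction ξ = X.
At extent ξ: n_B = 1 − X; n_A = X; n_D = X.
Total moles n_T = 1 + X.
With p_i = (n_i/n_T)P, Kp = p_A p_D / (p_B).
This yields a degree-2 equation in X; solving on (0,1), X = 0.415.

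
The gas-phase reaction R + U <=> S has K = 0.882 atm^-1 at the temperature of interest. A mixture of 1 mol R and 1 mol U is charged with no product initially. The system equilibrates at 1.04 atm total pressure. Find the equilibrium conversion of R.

X = 0.278

Basis: 1 mol R initially; let X = conversion of R. Extent ξ = X.
Mole table: n_R = 1 − X; n_U = 1 − X; n_S = X.
Summing: n_T = 2 − X.
y_i = n_i/n_T, p_i = y_i·P. K = p_S / (p_R p_U).
Substituting and setting equal to 0.882 atm^-1 gives a polynomial in X; the root in (0,1) is X = 0.278.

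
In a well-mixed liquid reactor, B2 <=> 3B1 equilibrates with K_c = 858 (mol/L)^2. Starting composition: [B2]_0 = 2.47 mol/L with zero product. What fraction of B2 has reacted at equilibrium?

X = 0.872

Let X = conversion of B2; extent ξ = 2.47·X mol/L.
Concentrations: [B2] = 2.47 − 2.47X; [B1] = 7.41X.
K_c = [B1]^3 / ([B2]).
Solving K_c = 858 for X ∈ (0,1): X = 0.872.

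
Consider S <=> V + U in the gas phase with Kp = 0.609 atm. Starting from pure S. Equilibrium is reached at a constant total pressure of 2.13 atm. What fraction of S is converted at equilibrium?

X = 0.472

Take 1 mol S as basis and let X be its fractional conversion, so ξ = X.
Species balance: n_S = 1 − X; n_V = X; n_U = X.
Summing: n_T = 1 + X.
Mole fractions y_i = n_i/n_T; Kp = p_V p_U / (p_S) with p_i = y_i·P.
Equating to 0.609 atm and solving on 0 < X < 1: X = 0.472.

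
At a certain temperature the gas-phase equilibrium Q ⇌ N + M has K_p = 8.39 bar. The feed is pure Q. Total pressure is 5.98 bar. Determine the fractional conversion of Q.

Take 1 mol Q as basis and let X be its fractional conversion, so ξ = X.
Mole table: n_Q = 1 − X; n_N = X; n_M = X.
n_T = Σnᵢ = 1 + X.
y_i = n_i/n_T, p_i = y_i·P. K_p = p_N p_M / (p_Q).
Substituting and setting equal to 8.39 bar gives a polynomial in X; the root in (0,1) is X = 0.764.

X = 0.764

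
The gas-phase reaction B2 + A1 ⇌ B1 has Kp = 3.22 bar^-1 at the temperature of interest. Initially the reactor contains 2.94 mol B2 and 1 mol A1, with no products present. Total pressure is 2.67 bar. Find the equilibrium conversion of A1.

Basis: 1 mol A1 initially; let X = conversion of A1. Extent ξ = X.
Species balance: n_B2 = 2.94 − X; n_A1 = 1 − X; n_B1 = X.
Summing: n_T = 3.94 − X.
Mole fractions y_i = n_i/n_T; Kp = p_B1 / (p_B2 p_A1) with p_i = y_i·P.
Setting this equal to 3.22 bar^-1 and taking the physical root (0 < X < 1) gives X = 0.853.

X = 0.853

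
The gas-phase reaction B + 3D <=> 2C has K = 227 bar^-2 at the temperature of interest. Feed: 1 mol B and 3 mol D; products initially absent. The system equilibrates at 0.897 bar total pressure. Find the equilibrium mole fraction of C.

y_C = 0.623

Let X = conversion of B (basis 1 mol B); extent of reaction ξ = X.
Species balance: n_B = 1 − X; n_D = 3 − 3X; n_C = 2X.
Total moles n_T = 4 − 2X.
y_i = n_i/n_T, p_i = y_i·P. K = p_C^2 / (p_B p_D^3).
This yields a degree-4 equation in X; solving on (0,1), X = 0.768.
Then n_C = 1.54, n_T = 2.46, so y_C = 0.623.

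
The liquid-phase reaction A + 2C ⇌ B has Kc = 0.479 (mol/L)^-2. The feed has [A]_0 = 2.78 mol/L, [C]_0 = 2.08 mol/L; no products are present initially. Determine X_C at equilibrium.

X = 0.619

Let X = conversion of C; extent ξ = 2.08X/2 mol/L.
Concentrations: [A] = 2.78 − 1.04X; [C] = 2.08 − 2.08X; [B] = 1.04X.
Kc = [B] / ([A] [C]^2).
Setting equal to 0.479 and solving for X on (0,1) gives X = 0.619.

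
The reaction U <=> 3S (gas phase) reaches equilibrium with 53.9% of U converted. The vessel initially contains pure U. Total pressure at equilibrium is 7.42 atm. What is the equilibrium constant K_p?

Basis: 1 mol U initially; let X = conversion of U. Extent ξ = X.
Mole table: n_U = 1 − X; n_S = 3X.
Total moles n_T = 1 + 2X.
At X = 0.539: n_U = 0.461, n_S = 1.62, n_T = 2.08.
p_i = (n_i/n_T)·P. K_p = p_S^3 / (p_U) = 117 atm^2.

K_p = 117 atm^2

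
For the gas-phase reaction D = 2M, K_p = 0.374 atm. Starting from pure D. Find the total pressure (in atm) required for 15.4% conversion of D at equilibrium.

P = 3.85 atm

Take 1 mol D as basis and let X be its fractional conversion, so ξ = X.
Mole table: n_D = 1 − X; n_M = 2X.
Total moles n_T = 1 + X.
K_p = p_M^2 / (p_D) with p_i = (n_i/n_T)·P.
At X = 0.154: the mole-fraction product g(X) = Π y_i^ν_i = 0.09717. Since K_p = g(X)·P^{1}, P = (K_p/g)^(1/1) = (0.374/0.09717)^(1/1) = 3.85 atm.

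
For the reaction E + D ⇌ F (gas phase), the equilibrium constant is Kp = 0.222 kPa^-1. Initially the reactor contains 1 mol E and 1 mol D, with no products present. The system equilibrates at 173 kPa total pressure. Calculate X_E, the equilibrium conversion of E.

X = 0.841

Let X = conversion of E (basis 1 mol E); extent of reaction ξ = X.
Species balance: n_E = 1 − X; n_D = 1 − X; n_F = X.
n_T = Σnᵢ = 2 − X.
y_i = n_i/n_T, p_i = y_i·P. Kp = p_F / (p_E p_D).
Equating to 0.222 kPa^-1 and solving on 0 < X < 1: X = 0.841.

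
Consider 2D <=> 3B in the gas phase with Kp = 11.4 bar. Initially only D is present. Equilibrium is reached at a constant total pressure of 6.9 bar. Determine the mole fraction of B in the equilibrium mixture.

y_B = 0.620

Let X = conversion of D (basis 1 mol D); extent of reaction ξ = 0.5X.
Mole table: n_D = 1 − X; n_B = 1.5X.
Total moles n_T = 1 + 0.5X.
Mole fractions y_i = n_i/n_T; Kp = p_B^3 / (p_D^2) with p_i = y_i·P.
Setting this equal to 11.4 bar and taking the physical root (0 < X < 1) gives X = 0.521.
Then n_B = 0.782, n_T = 1.26, so y_B = 0.620.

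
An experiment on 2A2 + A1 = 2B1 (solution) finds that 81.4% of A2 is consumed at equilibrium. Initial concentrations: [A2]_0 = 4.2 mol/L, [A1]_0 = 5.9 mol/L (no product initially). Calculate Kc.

Let X = conversion of A2.
Concentrations: [A2] = 4.2 − 4.2X; [A1] = 5.9 − 2.1X; [B1] = 4.2X.
At X = 0.814: [A2] = 0.781, [A1] = 4.19, [B1] = 3.42.
Kc = [B1]^2 / ([A2]^2 [A1]) = 4.57 L/mol.

Kc = 4.57 L/mol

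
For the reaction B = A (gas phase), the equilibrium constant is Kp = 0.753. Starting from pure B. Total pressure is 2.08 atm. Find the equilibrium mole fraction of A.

Take 1 mol B as basis and let X be its fractional conversion, so ξ = X.
Mole table: n_B = 1 − X; n_A = X.
Total moles n_T = 1 (Δν = 0, constant).
Mole fractions y_i = n_i/n_T; Kp = p_A / (p_B) with p_i = y_i·P.
Substituting and setting equal to 0.753 gives a polynomial in X; the root in (0,1) is X = 0.430.
Then n_A = 0.43, n_T = 1, so y_A = 0.430.

y_A = 0.430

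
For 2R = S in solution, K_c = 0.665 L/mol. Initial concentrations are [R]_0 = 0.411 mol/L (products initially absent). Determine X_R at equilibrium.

X = 0.282

Let X = conversion of R; extent ξ = 0.411X/2 mol/L.
Concentrations: [R] = 0.411 − 0.411X; [S] = 0.205X.
K_c = [S] / ([R]^2).
Setting equal to 0.665 and solving for X on (0,1) gives X = 0.282.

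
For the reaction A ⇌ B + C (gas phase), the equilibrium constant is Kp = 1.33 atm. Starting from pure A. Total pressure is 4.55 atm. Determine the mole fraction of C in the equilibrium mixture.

y_C = 0.322

Basis: 1 mol A initially; let X = conversion of A. Extent ξ = X.
Species balance: n_A = 1 − X; n_B = X; n_C = X.
Summing: n_T = 1 + X.
y_i = n_i/n_T, p_i = y_i·P. Kp = p_B p_C / (p_A).
This yields a degree-2 equation in X; solving on (0,1), X = 0.476.
Then n_C = 0.476, n_T = 1.48, so y_C = 0.322.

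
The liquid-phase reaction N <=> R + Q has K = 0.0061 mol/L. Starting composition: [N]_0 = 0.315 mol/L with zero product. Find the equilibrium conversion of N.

X = 0.130

Let X = conversion of N; extent ξ = 0.315·X mol/L.
Concentrations: [N] = 0.315 − 0.315X; [R] = 0.315X; [Q] = 0.315X.
K = [R] [Q] / ([N]).
Solving K = 0.0061 for X ∈ (0,1): X = 0.130.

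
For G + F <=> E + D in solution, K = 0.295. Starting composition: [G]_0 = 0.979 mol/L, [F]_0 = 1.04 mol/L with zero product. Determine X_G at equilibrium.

Let X = conversion of G; extent ξ = 0.979·X mol/L.
Concentrations: [G] = 0.979 − 0.979X; [F] = 1.04 − 0.979X; [E] = 0.979X; [D] = 0.979X.
K = [E] [D] / ([G] [F]).
Setting equal to 0.295 and solving for X on (0,1) gives X = 0.363.

X = 0.363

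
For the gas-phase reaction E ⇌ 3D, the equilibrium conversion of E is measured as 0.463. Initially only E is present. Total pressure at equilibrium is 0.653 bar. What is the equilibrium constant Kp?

Basis: 1 mol E initially; let X = conversion of E. Extent ξ = X.
Mole table: n_E = 1 − X; n_D = 3X.
Summing: n_T = 1 + 2X.
At X = 0.463: n_E = 0.537, n_D = 1.39, n_T = 1.93.
p_i = (n_i/n_T)·P. Kp = p_D^3 / (p_E) = 0.574 bar^2.

Kp = 0.574 bar^2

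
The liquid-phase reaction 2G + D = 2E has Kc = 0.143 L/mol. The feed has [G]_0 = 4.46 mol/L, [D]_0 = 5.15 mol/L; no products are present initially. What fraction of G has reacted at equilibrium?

Let X = conversion of G; extent ξ = 4.46X/2 mol/L.
Concentrations: [G] = 4.46 − 4.46X; [D] = 5.15 − 2.23X; [E] = 4.46X.
Kc = [E]^2 / ([G]^2 [D]).
Equating to 0.143 L/mol: the physical root is X = 0.436.

X = 0.436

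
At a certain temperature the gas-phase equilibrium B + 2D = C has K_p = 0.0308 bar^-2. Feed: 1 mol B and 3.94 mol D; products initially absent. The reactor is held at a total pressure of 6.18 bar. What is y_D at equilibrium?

Basis: 1 mol B initially; let X = conversion of B. Extent ξ = X.
Mole table: n_B = 1 − X; n_D = 3.94 − 2X; n_C = X.
Summing: n_T = 4.94 − 2X.
Mole fractions y_i = n_i/n_T; K_p = p_C / (p_B p_D^2) with p_i = y_i·P.
Setting this equal to 0.0308 bar^-2 and taking the physical root (0 < X < 1) gives X = 0.403.
Then n_D = 3.13, n_T = 4.13, so y_D = 0.758.

y_D = 0.758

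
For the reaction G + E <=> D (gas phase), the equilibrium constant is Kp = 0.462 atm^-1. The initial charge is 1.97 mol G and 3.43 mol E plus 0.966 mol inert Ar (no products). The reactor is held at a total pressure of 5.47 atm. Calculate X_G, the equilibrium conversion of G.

X = 0.531

Let X = conversion of G (basis 1.97 mol G); extent of reaction ξ = 1.97X.
At extent ξ: n_G = 1.97 − 1.97X; n_E = 3.43 − 1.97X; n_D = 1.97X; n_I = 0.966 (inert).
n_T = Σnᵢ = 6.37 − 1.97X.
With p_i = (n_i/n_T)P, Kp = p_D / (p_G p_E).
Substituting and setting equal to 0.462 atm^-1 gives a polynomial in X; the root in (0,1) is X = 0.531.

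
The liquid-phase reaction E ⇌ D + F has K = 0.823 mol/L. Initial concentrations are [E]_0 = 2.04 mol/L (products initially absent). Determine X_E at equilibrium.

Let X = conversion of E; extent ξ = 2.04·X mol/L.
Concentrations: [E] = 2.04 − 2.04X; [D] = 2.04X; [F] = 2.04X.
K = [D] [F] / ([E]).
This equals 0.823 at X = 0.465 (the root in 0 < X < 1).

X = 0.465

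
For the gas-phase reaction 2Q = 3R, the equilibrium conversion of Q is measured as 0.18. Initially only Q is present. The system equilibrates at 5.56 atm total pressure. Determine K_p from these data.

Let X = conversion of Q (basis 1 mol Q); extent of reaction ξ = 0.5X.
Moles: n_Q = 1 − X; n_R = 1.5X.
Total moles n_T = 1 + 0.5X.
At X = 0.18: n_Q = 0.82, n_R = 0.27, n_T = 1.09.
p_i = (n_i/n_T)·P. K_p = p_R^3 / (p_Q^2) = 0.149 atm.

K_p = 0.149 atm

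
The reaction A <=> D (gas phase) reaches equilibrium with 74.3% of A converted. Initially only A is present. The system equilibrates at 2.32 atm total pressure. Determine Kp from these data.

Take 1 mol A as basis and let X be its fractional conversion, so ξ = X.
Moles: n_A = 1 − X; n_D = X.
Total moles n_T = 1 (Δν = 0, constant).
At X = 0.743: n_A = 0.257, n_D = 0.743, n_T = 1.
p_i = (n_i/n_T)·P. Kp = p_D / (p_A) = 2.89.

Kp = 2.89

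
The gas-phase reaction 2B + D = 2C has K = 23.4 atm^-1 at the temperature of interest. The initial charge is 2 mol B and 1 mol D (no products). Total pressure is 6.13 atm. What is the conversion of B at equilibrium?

Take 2 mol B as basis and let X be its fractional conversion, so ξ = X.
At extent ξ: n_B = 2 − 2X; n_D = 1 − X; n_C = 2X.
Summing: n_T = 3 − X.
y_i = n_i/n_T, p_i = y_i·P. K = p_C^2 / (p_B^2 p_D).
Equating to 23.4 atm^-1 and solving on 0 < X < 1: X = 0.788.

X = 0.788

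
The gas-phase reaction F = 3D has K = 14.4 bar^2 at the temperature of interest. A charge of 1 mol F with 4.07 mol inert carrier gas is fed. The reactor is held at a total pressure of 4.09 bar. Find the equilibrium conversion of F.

X = 0.722

Take 1 mol F as basis and let X be its fractional conversion, so ξ = X.
Species balance: n_F = 1 − X; n_D = 3X; n_I = 4.07 (inert).
Summing: n_T = 5.07 + 2X.
Mole fractions y_i = n_i/n_T; K = p_D^3 / (p_F) with p_i = y_i·P.
Setting this equal to 14.4 bar^2 and taking the physical root (0 < X < 1) gives X = 0.722.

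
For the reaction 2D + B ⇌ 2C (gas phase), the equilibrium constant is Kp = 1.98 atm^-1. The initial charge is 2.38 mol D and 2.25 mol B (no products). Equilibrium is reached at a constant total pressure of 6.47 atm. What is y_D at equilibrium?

y_D = 0.195

Take 2.38 mol D as basis and let X be its fractional conversion, so ξ = 1.19X.
At extent ξ: n_D = 2.38 − 2.38X; n_B = 2.25 − 1.19X; n_C = 2.38X.
Summing: n_T = 4.63 − 1.19X.
y_i = n_i/n_T, p_i = y_i·P. Kp = p_C^2 / (p_D^2 p_B).
This yields a degree-3 equation in X; solving on (0,1), X = 0.687.
Then n_D = 0.745, n_T = 3.81, so y_D = 0.195.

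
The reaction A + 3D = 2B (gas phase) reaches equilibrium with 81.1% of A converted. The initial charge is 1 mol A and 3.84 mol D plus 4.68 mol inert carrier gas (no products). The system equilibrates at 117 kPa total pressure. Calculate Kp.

Basis: 1 mol A initially; let X = conversion of A. Extent ξ = X.
Moles: n_A = 1 − X; n_D = 3.84 − 3X; n_B = 2X; n_I = 4.68 (inert).
Total moles n_T = 9.52 − 2X.
At X = 0.811: n_A = 0.189, n_D = 1.41, n_B = 1.62, n_T = 7.9.
p_i = (n_i/n_T)·P. Kp = p_B^2 / (p_A p_D^3) = 0.0228 kPa^-2.

Kp = 0.0228 kPa^-2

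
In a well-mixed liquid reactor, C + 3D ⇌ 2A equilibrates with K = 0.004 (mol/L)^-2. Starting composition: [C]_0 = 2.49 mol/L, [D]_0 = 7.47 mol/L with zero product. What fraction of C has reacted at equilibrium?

Let X = conversion of C; extent ξ = 2.49·X mol/L.
Concentrations: [C] = 2.49 − 2.49X; [D] = 7.47 − 7.47X; [A] = 4.98X.
K = [A]^2 / ([C] [D]^3).
This equals 0.004 at X = 0.238 (the root in 0 < X < 1).

X = 0.238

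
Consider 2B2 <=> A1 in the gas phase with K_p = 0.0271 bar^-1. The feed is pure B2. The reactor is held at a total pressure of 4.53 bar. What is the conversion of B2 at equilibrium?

X = 0.181

Let X = conversion of B2 (basis 1 mol B2); extent of reaction ξ = 0.5X.
Moles: n_B2 = 1 − X; n_A1 = 0.5X.
n_T = Σnᵢ = 1 − 0.5X.
y_i = n_i/n_T, p_i = y_i·P. K_p = p_A1 / (p_B2^2).
Substituting and setting equal to 0.0271 bar^-1 gives a polynomial in X; the root in (0,1) is X = 0.181.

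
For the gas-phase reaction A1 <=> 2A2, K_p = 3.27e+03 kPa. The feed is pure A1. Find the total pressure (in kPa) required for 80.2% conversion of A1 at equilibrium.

P = 453 kPa

Take 1 mol A1 as basis and let X be its fractional conversion, so ξ = X.
Moles: n_A1 = 1 − X; n_A2 = 2X.
Summing: n_T = 1 + X.
K_p = p_A2^2 / (p_A1) with p_i = (n_i/n_T)·P.
At X = 0.802: the mole-fraction product g(X) = Π y_i^ν_i = 7.211. Since K_p = g(X)·P^{1}, P = (K_p/g)^(1/1) = (3.27e+03/7.211)^(1/1) = 453 kPa.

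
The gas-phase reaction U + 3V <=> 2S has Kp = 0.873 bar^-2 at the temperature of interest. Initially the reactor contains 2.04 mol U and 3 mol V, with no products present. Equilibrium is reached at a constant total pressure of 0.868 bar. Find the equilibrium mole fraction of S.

y_S = 0.155

Take 3 mol V as basis and let X be its fractional conversion, so ξ = X.
Species balance: n_U = 2.04 − X; n_V = 3 − 3X; n_S = 2X.
Summing: n_T = 5.04 − 2X.
With p_i = (n_i/n_T)P, Kp = p_S^2 / (p_U p_V^3).
Equating to 0.873 bar^-2 and solving on 0 < X < 1: X = 0.339.
Then n_S = 0.677, n_T = 4.36, so y_S = 0.155.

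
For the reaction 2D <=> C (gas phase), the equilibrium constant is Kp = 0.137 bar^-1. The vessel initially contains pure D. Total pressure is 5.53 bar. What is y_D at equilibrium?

y_D = 0.665

Take 1 mol D as basis and let X be its fractional conversion, so ξ = 0.5X.
Species balance: n_D = 1 − X; n_C = 0.5X.
Summing: n_T = 1 − 0.5X.
y_i = n_i/n_T, p_i = y_i·P. Kp = p_C / (p_D^2).
Substituting and setting equal to 0.137 bar^-1 gives a polynomial in X; the root in (0,1) is X = 0.502.
Then n_D = 0.498, n_T = 0.749, so y_D = 0.665.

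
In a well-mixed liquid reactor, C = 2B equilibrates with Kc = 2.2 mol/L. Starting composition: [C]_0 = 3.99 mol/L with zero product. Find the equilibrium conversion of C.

Let X = conversion of C; extent ξ = 3.99·X mol/L.
Concentrations: [C] = 3.99 − 3.99X; [B] = 7.98X.
Kc = [B]^2 / ([C]).
This equals 2.2 at X = 0.309 (the root in 0 < X < 1).

X = 0.309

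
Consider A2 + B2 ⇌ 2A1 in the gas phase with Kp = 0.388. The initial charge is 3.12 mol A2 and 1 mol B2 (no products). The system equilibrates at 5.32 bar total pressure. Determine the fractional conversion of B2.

Take 1 mol B2 as basis and let X be its fractional conversion, so ξ = X.
Moles: n_A2 = 3.12 − X; n_B2 = 1 − X; n_A1 = 2X.
Total moles n_T = 4.12 (Δν = 0, constant).
With p_i = (n_i/n_T)P, Kp = p_A1^2 / (p_A2 p_B2).
This yields a degree-2 equation in X; solving on (0,1), X = 0.398.

X = 0.398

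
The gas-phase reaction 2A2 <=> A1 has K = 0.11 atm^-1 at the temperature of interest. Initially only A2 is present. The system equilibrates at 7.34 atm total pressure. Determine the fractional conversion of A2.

X = 0.514

Basis: 1 mol A2 initially; let X = conversion of A2. Extent ξ = 0.5X.
Moles: n_A2 = 1 − X; n_A1 = 0.5X.
Summing: n_T = 1 − 0.5X.
y_i = n_i/n_T, p_i = y_i·P. K = p_A1 / (p_A2^2).
Equating to 0.11 atm^-1 and solving on 0 < X < 1: X = 0.514.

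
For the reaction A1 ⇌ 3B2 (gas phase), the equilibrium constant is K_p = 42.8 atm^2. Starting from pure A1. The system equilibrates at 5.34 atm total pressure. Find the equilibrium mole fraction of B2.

y_B2 = 0.735

Basis: 1 mol A1 initially; let X = conversion of A1. Extent ξ = X.
At extent ξ: n_A1 = 1 − X; n_B2 = 3X.
Total moles n_T = 1 + 2X.
Mole fractions y_i = n_i/n_T; K_p = p_B2^3 / (p_A1) with p_i = y_i·P.
Equating to 42.8 atm^2 and solving on 0 < X < 1: X = 0.481.
Then n_B2 = 1.44, n_T = 1.96, so y_B2 = 0.735.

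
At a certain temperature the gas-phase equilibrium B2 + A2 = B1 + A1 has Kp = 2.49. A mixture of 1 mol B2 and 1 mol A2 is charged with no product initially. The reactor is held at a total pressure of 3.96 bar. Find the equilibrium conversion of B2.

Basis: 1 mol B2 initially; let X = conversion of B2. Extent ξ = X.
At extent ξ: n_B2 = 1 − X; n_A2 = 1 − X; n_B1 = X; n_A1 = X.
n_T stays at 2 (no change in mole number).
y_i = n_i/n_T, p_i = y_i·P. Kp = p_B1 p_A1 / (p_B2 p_A2).
Setting this equal to 2.49 and taking the physical root (0 < X < 1) gives X = 0.612.

X = 0.612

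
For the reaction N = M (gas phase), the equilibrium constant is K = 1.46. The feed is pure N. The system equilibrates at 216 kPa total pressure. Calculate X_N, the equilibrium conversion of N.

Take 1 mol N as basis and let X be its fractional conversion, so ξ = X.
Mole table: n_N = 1 − X; n_M = X.
n_T stays at 1 (no change in mole number).
With p_i = (n_i/n_T)P, K = p_M / (p_N).
Setting this equal to 1.46 and taking the physical root (0 < X < 1) gives X = 0.593.

X = 0.593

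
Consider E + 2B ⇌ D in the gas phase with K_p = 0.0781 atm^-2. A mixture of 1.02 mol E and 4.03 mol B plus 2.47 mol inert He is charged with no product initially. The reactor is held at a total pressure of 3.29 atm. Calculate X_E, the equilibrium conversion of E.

X = 0.181

Basis: 1.02 mol E initially; let X = conversion of E. Extent ξ = 1.02X.
Mole table: n_E = 1.02 − 1.02X; n_B = 4.03 − 2.04X; n_D = 1.02X; n_I = 2.47 (inert).
n_T = Σnᵢ = 7.52 − 2.04X.
With p_i = (n_i/n_T)P, K_p = p_D / (p_E p_B^2).
Substituting and setting equal to 0.0781 atm^-2 gives a polynomial in X; the root in (0,1) is X = 0.181.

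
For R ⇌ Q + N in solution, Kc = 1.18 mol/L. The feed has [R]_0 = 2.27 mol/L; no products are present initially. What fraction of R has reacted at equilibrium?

X = 0.506

Let X = conversion of R; extent ξ = 2.27·X mol/L.
Concentrations: [R] = 2.27 − 2.27X; [Q] = 2.27X; [N] = 2.27X.
Kc = [Q] [N] / ([R]).
This equals 1.18 at X = 0.506 (the root in 0 < X < 1).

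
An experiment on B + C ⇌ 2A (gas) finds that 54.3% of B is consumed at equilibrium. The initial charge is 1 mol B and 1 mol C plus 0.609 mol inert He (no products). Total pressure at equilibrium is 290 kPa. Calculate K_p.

K_p = 5.65

Let X = conversion of B (basis 1 mol B); extent of reaction ξ = X.
At extent ξ: n_B = 1 − X; n_C = 1 − X; n_A = 2X; n_I = 0.609 (inert).
n_T stays at 2.61 (no change in mole number).
At X = 0.543: n_B = 0.457, n_C = 0.457, n_A = 1.09, n_T = 2.61.
p_i = (n_i/n_T)·P. K_p = p_A^2 / (p_B p_C) = 5.65.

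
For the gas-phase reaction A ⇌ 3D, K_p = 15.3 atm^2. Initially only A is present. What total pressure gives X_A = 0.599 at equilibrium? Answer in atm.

P = 2.26 atm

Basis: 1 mol A initially; let X = conversion of A. Extent ξ = X.
Mole table: n_A = 1 − X; n_D = 3X.
Summing: n_T = 1 + 2X.
K_p = p_D^3 / (p_A) with p_i = (n_i/n_T)·P.
At X = 0.599: the mole-fraction product g(X) = Π y_i^ν_i = 2.995. Since K_p = g(X)·P^{2}, P = (K_p/g)^(1/2) = (15.3/2.995)^(1/2) = 2.26 atm.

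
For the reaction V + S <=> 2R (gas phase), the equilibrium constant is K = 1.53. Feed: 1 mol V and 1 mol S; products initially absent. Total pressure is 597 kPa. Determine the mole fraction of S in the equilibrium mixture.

y_S = 0.309

Basis: 1 mol V initially; let X = conversion of V. Extent ξ = X.
Moles: n_V = 1 − X; n_S = 1 − X; n_R = 2X.
Total moles n_T = 2 (Δν = 0, constant).
With p_i = (n_i/n_T)P, K = p_R^2 / (p_V p_S).
Equating to 1.53 and solving on 0 < X < 1: X = 0.382.
Then n_S = 0.618, n_T = 2, so y_S = 0.309.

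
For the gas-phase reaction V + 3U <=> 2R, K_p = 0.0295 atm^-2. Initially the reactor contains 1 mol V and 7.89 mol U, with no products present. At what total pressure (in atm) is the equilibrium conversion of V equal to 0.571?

P = 5.12 atm

Take 1 mol V as basis and let X be its fractional conversion, so ξ = X.
Mole table: n_V = 1 − X; n_U = 7.89 − 3X; n_R = 2X.
Summing: n_T = 8.89 − 2X.
K_p = p_R^2 / (p_V p_U^3) with p_i = (n_i/n_T)·P.
At X = 0.571: the mole-fraction product g(X) = Π y_i^ν_i = 0.7743. Since K_p = g(X)·P^{-2}, P = (g/K_p)^(1/2) = (0.7743/0.0295)^(1/2) = 5.12 atm.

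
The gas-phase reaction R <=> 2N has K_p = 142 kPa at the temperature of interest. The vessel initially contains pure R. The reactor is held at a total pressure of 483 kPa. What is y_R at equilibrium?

Let X = conversion of R (basis 1 mol R); extent of reaction ξ = X.
Moles: n_R = 1 − X; n_N = 2X.
n_T = Σnᵢ = 1 + X.
y_i = n_i/n_T, p_i = y_i·P. K_p = p_N^2 / (p_R).
Setting this equal to 142 kPa and taking the physical root (0 < X < 1) gives X = 0.262.
Then n_R = 0.738, n_T = 1.26, so y_R = 0.585.

y_R = 0.585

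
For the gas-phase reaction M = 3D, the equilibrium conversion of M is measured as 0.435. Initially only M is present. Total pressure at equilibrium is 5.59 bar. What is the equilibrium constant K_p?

K_p = 35.1 bar^2

Let X = conversion of M (basis 1 mol M); extent of reaction ξ = X.
Mole table: n_M = 1 − X; n_D = 3X.
Summing: n_T = 1 + 2X.
At X = 0.435: n_M = 0.565, n_D = 1.3, n_T = 1.87.
p_i = (n_i/n_T)·P. K_p = p_D^3 / (p_M) = 35.1 bar^2.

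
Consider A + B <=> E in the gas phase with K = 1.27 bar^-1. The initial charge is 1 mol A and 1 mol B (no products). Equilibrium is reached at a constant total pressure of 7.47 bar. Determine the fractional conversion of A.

Basis: 1 mol A initially; let X = conversion of A. Extent ξ = X.
Mole table: n_A = 1 − X; n_B = 1 − X; n_E = X.
n_T = Σnᵢ = 2 − X.
With p_i = (n_i/n_T)P, K = p_E / (p_A p_B).
Setting this equal to 1.27 bar^-1 and taking the physical root (0 < X < 1) gives X = 0.691.

X = 0.691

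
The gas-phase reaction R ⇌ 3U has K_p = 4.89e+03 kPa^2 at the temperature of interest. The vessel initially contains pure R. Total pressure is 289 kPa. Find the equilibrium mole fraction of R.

Basis: 1 mol R initially; let X = conversion of R. Extent ξ = X.
Mole table: n_R = 1 − X; n_U = 3X.
Summing: n_T = 1 + 2X.
With p_i = (n_i/n_T)P, K_p = p_U^3 / (p_R).
Substituting and setting equal to 4.89e+03 kPa^2 gives a polynomial in X; the root in (0,1) is X = 0.146.
Then n_R = 0.854, n_T = 1.29, so y_R = 0.662.

y_R = 0.662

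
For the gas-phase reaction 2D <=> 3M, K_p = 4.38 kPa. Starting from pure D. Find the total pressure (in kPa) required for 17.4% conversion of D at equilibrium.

Basis: 1 mol D initially; let X = conversion of D. Extent ξ = 0.5X.
Species balance: n_D = 1 − X; n_M = 1.5X.
n_T = Σnᵢ = 1 + 0.5X.
K_p = p_M^3 / (p_D^2) with p_i = (n_i/n_T)·P.
At X = 0.174: the mole-fraction product g(X) = Π y_i^ν_i = 0.02397. Since K_p = g(X)·P^{1}, P = (K_p/g)^(1/1) = (4.38/0.02397)^(1/1) = 183 kPa.

P = 183 kPa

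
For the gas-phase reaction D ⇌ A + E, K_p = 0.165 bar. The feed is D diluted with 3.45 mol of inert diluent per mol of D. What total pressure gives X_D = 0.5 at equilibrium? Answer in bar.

P = 1.63 bar

Basis: 1 mol D initially; let X = conversion of D. Extent ξ = X.
Moles: n_D = 1 − X; n_A = X; n_E = X; n_I = 3.45 (inert).
Summing: n_T = 4.45 + X.
K_p = p_A p_E / (p_D) with p_i = (n_i/n_T)·P.
At X = 0.5: the mole-fraction product g(X) = Π y_i^ν_i = 0.101. Since K_p = g(X)·P^{1}, P = (K_p/g)^(1/1) = (0.165/0.101)^(1/1) = 1.63 bar.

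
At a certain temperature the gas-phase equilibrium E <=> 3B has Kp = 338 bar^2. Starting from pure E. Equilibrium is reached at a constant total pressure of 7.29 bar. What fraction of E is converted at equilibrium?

X = 0.728

Let X = conversion of E (basis 1 mol E); extent of reaction ξ = X.
Mole table: n_E = 1 − X; n_B = 3X.
Total moles n_T = 1 + 2X.
y_i = n_i/n_T, p_i = y_i·P. Kp = p_B^3 / (p_E).
Substituting and setting equal to 338 bar^2 gives a polynomial in X; the root in (0,1) is X = 0.728.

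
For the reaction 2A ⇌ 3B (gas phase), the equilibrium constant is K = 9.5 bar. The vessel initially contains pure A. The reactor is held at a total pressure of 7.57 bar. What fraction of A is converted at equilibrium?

Basis: 1 mol A initially; let X = conversion of A. Extent ξ = 0.5X.
At extent ξ: n_A = 1 − X; n_B = 1.5X.
n_T = Σnᵢ = 1 + 0.5X.
Mole fractions y_i = n_i/n_T; K = p_B^3 / (p_A^2) with p_i = y_i·P.
Setting this equal to 9.5 bar and taking the physical root (0 < X < 1) gives X = 0.492.

X = 0.492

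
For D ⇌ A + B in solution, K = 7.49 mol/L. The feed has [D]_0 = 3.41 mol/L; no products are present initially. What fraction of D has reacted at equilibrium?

Let X = conversion of D; extent ξ = 3.41·X mol/L.
Concentrations: [D] = 3.41 − 3.41X; [A] = 3.41X; [B] = 3.41X.
K = [A] [B] / ([D]).
Setting equal to 7.49 and solving for X on (0,1) gives X = 0.746.

X = 0.746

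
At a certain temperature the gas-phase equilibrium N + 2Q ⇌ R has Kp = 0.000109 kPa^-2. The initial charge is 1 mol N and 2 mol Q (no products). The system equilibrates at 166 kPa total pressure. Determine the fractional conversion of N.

X = 0.451

Basis: 1 mol N initially; let X = conversion of N. Extent ξ = X.
Species balance: n_N = 1 − X; n_Q = 2 − 2X; n_R = X.
n_T = Σnᵢ = 3 − 2X.
y_i = n_i/n_T, p_i = y_i·P. Kp = p_R / (p_N p_Q^2).
This yields a degree-3 equation in X; solving on (0,1), X = 0.451.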